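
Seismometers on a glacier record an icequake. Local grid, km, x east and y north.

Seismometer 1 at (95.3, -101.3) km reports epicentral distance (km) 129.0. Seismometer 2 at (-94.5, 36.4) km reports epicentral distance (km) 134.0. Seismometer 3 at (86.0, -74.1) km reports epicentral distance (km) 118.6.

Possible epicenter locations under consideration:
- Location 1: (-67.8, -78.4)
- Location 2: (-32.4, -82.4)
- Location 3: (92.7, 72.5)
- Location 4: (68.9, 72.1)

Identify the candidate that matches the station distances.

For each candidate, compare |candidate − station| to the reported distance:
Location 1: residuals Seismometer 1 35.7, Seismometer 2 16.1, Seismometer 3 35.3 → max 35.7 km
Location 2: residuals Seismometer 1 0.1, Seismometer 2 0.1, Seismometer 3 0.1 → max 0.1 km
Location 3: residuals Seismometer 1 44.8, Seismometer 2 56.6, Seismometer 3 28.2 → max 56.6 km
Location 4: residuals Seismometer 1 46.4, Seismometer 2 33.3, Seismometer 3 28.6 → max 46.4 km
Only Location 2 has all residuals ≈ 0.

Location 2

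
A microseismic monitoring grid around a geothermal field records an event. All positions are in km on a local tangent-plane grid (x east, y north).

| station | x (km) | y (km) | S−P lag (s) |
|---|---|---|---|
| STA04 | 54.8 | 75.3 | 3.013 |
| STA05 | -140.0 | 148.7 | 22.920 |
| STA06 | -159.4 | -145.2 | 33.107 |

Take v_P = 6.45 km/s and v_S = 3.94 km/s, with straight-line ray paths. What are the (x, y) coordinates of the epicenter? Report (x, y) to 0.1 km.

Distance from S−P lag: d = Δt · v_P v_S / (v_P − v_S) = Δt · (6.45·3.94)/(6.45−3.94) ≈ 10.1247·Δt.
So d_STA04 = 30.51, d_STA05 = 232.06, d_STA06 = 335.20 km.
Circle about each station: (x − 54.8)² + (y − 75.3)² = 30.51²; (x + 140.0)² + (y − 148.7)² = 232.06²; (x + 159.4)² + (y + 145.2)² = 335.20².
Subtracting pairs of circle equations eliminates x²+y² and gives linear equations (the radical axes):
-389.6 x + 146.8 y = -19882.42
-428.4 x − 441.0 y = -73609.91
Solving the 2×2 system: x ≈ 83.4, y ≈ 85.9 km.

(83.4, 85.9)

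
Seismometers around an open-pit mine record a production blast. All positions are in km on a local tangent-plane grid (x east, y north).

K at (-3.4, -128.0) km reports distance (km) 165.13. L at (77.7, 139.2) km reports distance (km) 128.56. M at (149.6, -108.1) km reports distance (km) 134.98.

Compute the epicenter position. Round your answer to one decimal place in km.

Circle about each station: (x + 3.4)² + (y + 128.0)² = 165.13²; (x − 77.7)² + (y − 139.2)² = 128.56²; (x − 149.6)² + (y + 108.1)² = 134.98².
Subtracting the K equation from the L and M equations removes the quadratic terms:
162.2 x + 534.4 y = 19758.61
306.0 x + 39.8 y = 26718.53
Solving the 2×2 system: x ≈ 85.9, y ≈ 10.9 km.
Check against K (with the unrounded x, y): √((x + 3.4)²+(y + 128.0)²) = 165.13 ≈ 165.13 km. ✓

x ≈ 85.9 km, y ≈ 10.9 km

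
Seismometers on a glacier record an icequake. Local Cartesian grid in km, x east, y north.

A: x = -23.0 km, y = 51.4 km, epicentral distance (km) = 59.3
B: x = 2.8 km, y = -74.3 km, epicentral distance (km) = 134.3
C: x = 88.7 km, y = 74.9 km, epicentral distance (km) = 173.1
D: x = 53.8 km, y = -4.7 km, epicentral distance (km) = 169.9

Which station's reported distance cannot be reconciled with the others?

D

Solve using three stations at a time. Using A, B, C (subtract circle equations pairwise → linear system) gives (x, y) ≈ (-79.0, 32.2).
Distances from that point to each station vs reported:
  A: calculated 59.2 vs reported 59.3 → residual 0.1 km
  B: calculated 134.3 vs reported 134.3 → residual 0.0 km
  C: calculated 173.1 vs reported 173.1 → residual 0.0 km
  D: calculated 137.8 vs reported 169.9 → residual 32.1 km
A, B, C are mutually consistent (residuals ≈ 0); D is off by 32.1 km.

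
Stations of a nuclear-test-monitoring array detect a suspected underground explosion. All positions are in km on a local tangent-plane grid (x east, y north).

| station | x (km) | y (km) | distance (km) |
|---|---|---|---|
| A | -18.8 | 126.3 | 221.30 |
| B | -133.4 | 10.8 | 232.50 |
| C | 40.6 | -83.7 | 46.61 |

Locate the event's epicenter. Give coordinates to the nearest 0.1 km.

Circle about each station: (x + 18.8)² + (y − 126.3)² = 221.30²; (x + 133.4)² + (y − 10.8)² = 232.50²; (x − 40.6)² + (y + 83.7)² = 46.61².
Subtracting the A equation from the B and C equations removes the quadratic terms:
-229.2 x − 231.0 y = -3475.49
118.8 x − 420.0 y = 39150.12
Solving the 2×2 system: x ≈ 84.9, y ≈ -69.2 km.

(84.9, -69.2)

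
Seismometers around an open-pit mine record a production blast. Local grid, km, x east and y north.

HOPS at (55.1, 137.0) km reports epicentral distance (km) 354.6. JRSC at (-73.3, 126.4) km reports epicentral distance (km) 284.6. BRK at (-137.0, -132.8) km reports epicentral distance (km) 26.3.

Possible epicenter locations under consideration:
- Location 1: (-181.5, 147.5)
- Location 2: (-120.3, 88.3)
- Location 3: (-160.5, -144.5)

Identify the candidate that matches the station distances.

Location 3

For each candidate, compare |candidate − station| to the reported distance:
Location 1: residuals HOPS 117.8, JRSC 174.4, BRK 257.5 → max 257.5 km
Location 2: residuals HOPS 172.6, JRSC 224.1, BRK 195.4 → max 224.1 km
Location 3: residuals HOPS 0.0, JRSC 0.0, BRK 0.0 → max 0.0 km
Only Location 3 has all residuals ≈ 0.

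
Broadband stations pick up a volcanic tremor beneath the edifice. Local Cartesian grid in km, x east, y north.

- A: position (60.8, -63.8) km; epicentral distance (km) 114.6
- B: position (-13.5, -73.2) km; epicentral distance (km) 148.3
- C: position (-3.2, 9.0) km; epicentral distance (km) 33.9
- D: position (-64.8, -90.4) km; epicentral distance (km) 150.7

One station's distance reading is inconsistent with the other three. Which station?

Solve using three stations at a time. Using A, C, D (subtract circle equations pairwise → linear system) gives (x, y) ≈ (11.4, 39.6).
Distances from that point to each station vs reported:
  A: calculated 114.6 vs reported 114.6 → residual 0.0 km
  B: calculated 115.5 vs reported 148.3 → residual 32.8 km
  C: calculated 33.9 vs reported 33.9 → residual 0.0 km
  D: calculated 150.7 vs reported 150.7 → residual 0.0 km
A, C, D are mutually consistent (residuals ≈ 0); B is off by 32.8 km.

B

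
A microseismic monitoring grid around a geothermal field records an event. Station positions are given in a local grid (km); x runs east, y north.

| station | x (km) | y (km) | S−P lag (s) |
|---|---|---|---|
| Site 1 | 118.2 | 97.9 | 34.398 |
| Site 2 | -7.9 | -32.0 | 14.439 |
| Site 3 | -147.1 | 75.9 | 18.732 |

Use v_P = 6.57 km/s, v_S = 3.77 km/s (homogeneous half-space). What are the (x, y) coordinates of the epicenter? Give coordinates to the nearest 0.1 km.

x ≈ -122.7 km, y ≈ -88.0 km

Distance from S−P lag: d = Δt · v_P v_S / (v_P − v_S) = Δt · (6.57·3.77)/(6.57−3.77) ≈ 8.8460·Δt.
So d_Site 1 = 304.29, d_Site 2 = 127.73, d_Site 3 = 165.70 km.
Circle about each station: (x − 118.2)² + (y − 97.9)² = 304.29²; (x + 7.9)² + (y + 32.0)² = 127.73²; (x + 147.1)² + (y − 75.9)² = 165.70².
Subtracting the Site 1 equation from the Site 2 and Site 3 equations removes the quadratic terms:
-252.2 x − 259.8 y = 53808.21
-530.6 x − 44.0 y = 68979.48
Solving the 2×2 system: x ≈ -122.7, y ≈ -88.0 km.
Check against Site 1 (with the unrounded x, y): √((x − 118.2)²+(y − 97.9)²) = 304.29 ≈ 304.29 km. ✓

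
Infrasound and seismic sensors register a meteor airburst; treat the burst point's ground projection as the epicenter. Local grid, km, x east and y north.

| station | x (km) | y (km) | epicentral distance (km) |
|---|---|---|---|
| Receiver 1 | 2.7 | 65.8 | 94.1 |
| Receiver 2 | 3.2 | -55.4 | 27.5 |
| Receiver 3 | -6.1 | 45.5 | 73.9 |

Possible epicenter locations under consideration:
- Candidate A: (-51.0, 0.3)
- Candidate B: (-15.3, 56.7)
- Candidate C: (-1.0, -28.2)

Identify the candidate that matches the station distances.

For each candidate, compare |candidate − station| to the reported distance:
Candidate A: residuals Receiver 1 9.4, Receiver 2 50.2, Receiver 3 10.2 → max 50.2 km
Candidate B: residuals Receiver 1 73.9, Receiver 2 86.1, Receiver 3 59.4 → max 86.1 km
Candidate C: residuals Receiver 1 0.0, Receiver 2 0.0, Receiver 3 0.0 → max 0.0 km
Only Candidate C has all residuals ≈ 0.

Candidate C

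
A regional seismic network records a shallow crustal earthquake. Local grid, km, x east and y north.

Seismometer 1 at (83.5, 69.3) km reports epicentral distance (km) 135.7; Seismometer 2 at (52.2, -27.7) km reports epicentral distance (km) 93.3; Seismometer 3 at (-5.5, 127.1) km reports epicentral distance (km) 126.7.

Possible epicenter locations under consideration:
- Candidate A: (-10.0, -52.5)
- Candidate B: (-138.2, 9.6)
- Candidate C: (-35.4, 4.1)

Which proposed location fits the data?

Candidate C

For each candidate, compare |candidate − station| to the reported distance:
Candidate A: residuals Seismometer 1 17.8, Seismometer 2 26.3, Seismometer 3 53.0 → max 53.0 km
Candidate B: residuals Seismometer 1 93.9, Seismometer 2 100.7, Seismometer 3 50.5 → max 100.7 km
Candidate C: residuals Seismometer 1 0.1, Seismometer 2 0.1, Seismometer 3 0.1 → max 0.1 km
Only Candidate C has all residuals ≈ 0.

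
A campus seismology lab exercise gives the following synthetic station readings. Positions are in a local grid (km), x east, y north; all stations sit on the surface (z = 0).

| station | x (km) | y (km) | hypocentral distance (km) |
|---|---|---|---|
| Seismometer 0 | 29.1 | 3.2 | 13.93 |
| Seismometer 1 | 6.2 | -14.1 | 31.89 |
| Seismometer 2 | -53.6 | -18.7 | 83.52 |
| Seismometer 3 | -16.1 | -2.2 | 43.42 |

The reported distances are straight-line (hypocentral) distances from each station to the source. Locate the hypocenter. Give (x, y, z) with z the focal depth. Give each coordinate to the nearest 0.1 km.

Each station gives a sphere (x−x_i)² + (y−y_i)² + z² = d_i² (stations at z=0).
Subtracting the Seismometer 0 sphere from Seismometer 1 and Seismometer 2: z² cancels, leaving linear equations in x and y:
-45.8 x − 34.6 y = -1442.73
-165.4 x − 43.8 y = -4415.95
Solving: x ≈ 24.107, y ≈ 9.787 km (keep extra digits for the depth step; rounded: 24.1, 9.8).
Then from the Seismometer 0 sphere: z² = 13.93² − (x − 29.1)² − (y − 3.2)² with x = 24.107, y = 9.787, so z ≈ 11.213 ≈ 11.2 km.

x ≈ 24.1 km, y ≈ 9.8 km, depth ≈ 11.2 km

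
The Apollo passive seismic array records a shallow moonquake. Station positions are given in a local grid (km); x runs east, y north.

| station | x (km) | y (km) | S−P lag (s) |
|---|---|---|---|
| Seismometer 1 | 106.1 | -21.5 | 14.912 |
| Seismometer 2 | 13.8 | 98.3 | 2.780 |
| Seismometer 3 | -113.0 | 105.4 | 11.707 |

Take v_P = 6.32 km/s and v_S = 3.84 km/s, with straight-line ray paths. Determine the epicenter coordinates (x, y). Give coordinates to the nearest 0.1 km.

Distance from S−P lag: d = Δt · v_P v_S / (v_P − v_S) = Δt · (6.32·3.84)/(6.32−3.84) ≈ 9.7858·Δt.
So d_Seismometer 1 = 145.93, d_Seismometer 2 = 27.20, d_Seismometer 3 = 114.56 km.
Circle about each station: (x − 106.1)² + (y + 21.5)² = 145.93²; (x − 13.8)² + (y − 98.3)² = 27.20²; (x + 113.0)² + (y − 105.4)² = 114.56².
Subtracting the Seismometer 1 equation from the Seismometer 2 and Seismometer 3 equations removes the quadratic terms:
-184.6 x + 239.6 y = 18689.59
-438.2 x + 253.8 y = 20330.27
Solving the 2×2 system: x ≈ -2.2, y ≈ 76.3 km.

-2.2 km east, 76.3 km north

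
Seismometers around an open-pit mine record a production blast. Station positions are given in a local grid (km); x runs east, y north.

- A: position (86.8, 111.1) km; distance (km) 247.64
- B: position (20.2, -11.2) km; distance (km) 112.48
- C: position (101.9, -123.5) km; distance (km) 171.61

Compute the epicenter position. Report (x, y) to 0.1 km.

x ≈ -65.2 km, y ≈ -84.4 km

Circle about each station: (x − 86.8)² + (y − 111.1)² = 247.64²; (x − 20.2)² + (y + 11.2)² = 112.48²; (x − 101.9)² + (y + 123.5)² = 171.61².
Subtracting pairs of circle equations eliminates x²+y² and gives linear equations (the radical axes):
-133.2 x − 244.6 y = 29329.85
30.2 x − 469.2 y = 37633.99
Solving the 2×2 system: x ≈ -65.2, y ≈ -84.4 km.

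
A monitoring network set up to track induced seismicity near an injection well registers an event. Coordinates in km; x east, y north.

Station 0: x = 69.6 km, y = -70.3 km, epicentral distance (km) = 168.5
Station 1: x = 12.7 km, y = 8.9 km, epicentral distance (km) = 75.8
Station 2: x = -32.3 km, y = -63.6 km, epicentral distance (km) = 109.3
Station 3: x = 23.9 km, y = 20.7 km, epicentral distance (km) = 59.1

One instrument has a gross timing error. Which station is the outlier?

Solve using three stations at a time. Using Station 0, Station 1, Station 2 (subtract circle equations pairwise → linear system) gives (x, y) ≈ (-54.8, 43.3).
Distances from that point to each station vs reported:
  Station 0: calculated 168.5 vs reported 168.5 → residual 0.0 km
  Station 1: calculated 75.8 vs reported 75.8 → residual 0.0 km
  Station 2: calculated 109.3 vs reported 109.3 → residual 0.0 km
  Station 3: calculated 81.9 vs reported 59.1 → residual 22.8 km
Station 0, Station 1, Station 2 are mutually consistent (residuals ≈ 0); Station 3 is off by 22.8 km.

Station 3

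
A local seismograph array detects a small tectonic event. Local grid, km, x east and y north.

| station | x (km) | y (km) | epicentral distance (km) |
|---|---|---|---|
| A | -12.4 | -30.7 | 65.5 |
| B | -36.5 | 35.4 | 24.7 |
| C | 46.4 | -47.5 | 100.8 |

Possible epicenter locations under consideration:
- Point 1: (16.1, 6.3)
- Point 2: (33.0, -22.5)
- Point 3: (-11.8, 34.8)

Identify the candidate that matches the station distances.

Point 3

For each candidate, compare |candidate − station| to the reported distance:
Point 1: residuals A 18.8, B 35.4, C 39.1 → max 39.1 km
Point 2: residuals A 19.4, B 65.8, C 72.4 → max 72.4 km
Point 3: residuals A 0.0, B 0.0, C 0.0 → max 0.0 km
Only Point 3 has all residuals ≈ 0.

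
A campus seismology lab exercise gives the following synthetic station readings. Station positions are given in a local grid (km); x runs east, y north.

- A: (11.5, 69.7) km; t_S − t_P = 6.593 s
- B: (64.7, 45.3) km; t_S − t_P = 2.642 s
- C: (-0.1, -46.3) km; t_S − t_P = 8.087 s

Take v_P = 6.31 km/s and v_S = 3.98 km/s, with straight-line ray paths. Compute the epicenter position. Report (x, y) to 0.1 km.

(59.5, 17.3)

Distance from S−P lag: d = Δt · v_P v_S / (v_P − v_S) = Δt · (6.31·3.98)/(6.31−3.98) ≈ 10.7785·Δt.
So d_A = 71.06, d_B = 28.48, d_C = 87.17 km.
Circle about each station: (x − 11.5)² + (y − 69.7)² = 71.06²; (x − 64.7)² + (y − 45.3)² = 28.48²; (x + 0.1)² + (y + 46.3)² = 87.17².
Subtracting pairs of circle equations eliminates x²+y² and gives linear equations (the radical axes):
106.4 x − 48.8 y = 5486.25
-23.2 x − 232.0 y = -5395.73
Solving the 2×2 system: x ≈ 59.5, y ≈ 17.3 km.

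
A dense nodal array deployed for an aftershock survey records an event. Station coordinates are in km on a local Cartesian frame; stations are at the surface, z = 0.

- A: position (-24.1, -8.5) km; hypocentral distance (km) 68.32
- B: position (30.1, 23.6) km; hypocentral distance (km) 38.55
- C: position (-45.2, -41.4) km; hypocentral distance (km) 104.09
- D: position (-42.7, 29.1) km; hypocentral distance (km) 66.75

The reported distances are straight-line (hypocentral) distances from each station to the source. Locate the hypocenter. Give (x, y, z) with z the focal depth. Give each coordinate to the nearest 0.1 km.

Each station gives a sphere (x−x_i)² + (y−y_i)² + z² = d_i² (stations at z=0).
Subtracting the A sphere from B and C: z² cancels, leaving linear equations in x and y:
108.4 x + 64.2 y = 3991.43
-42.2 x − 65.8 y = -3063.17
Solving: x ≈ 14.916, y ≈ 36.986 km (keep extra digits for the depth step; rounded: 14.9, 37.0).
Then from the A sphere: z² = 68.32² − (x + 24.1)² − (y + 8.5)² with x = 14.916, y = 36.986, so z ≈ 32.809 ≈ 32.8 km.
Check against D (with the unrounded solution): distance 66.77 ≈ 66.75 km. ✓

x ≈ 14.9 km, y ≈ 37.0 km, depth ≈ 32.8 km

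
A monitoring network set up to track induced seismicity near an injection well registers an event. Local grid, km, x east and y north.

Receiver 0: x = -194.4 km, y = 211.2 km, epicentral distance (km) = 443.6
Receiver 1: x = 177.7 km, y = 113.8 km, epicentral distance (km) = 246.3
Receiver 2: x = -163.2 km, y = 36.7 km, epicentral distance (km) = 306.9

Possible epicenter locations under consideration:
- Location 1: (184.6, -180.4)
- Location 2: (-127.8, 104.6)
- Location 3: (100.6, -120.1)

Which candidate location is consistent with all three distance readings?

Location 3

For each candidate, compare |candidate − station| to the reported distance:
Location 1: residuals Receiver 0 101.4, Receiver 1 48.0, Receiver 2 103.1 → max 103.1 km
Location 2: residuals Receiver 0 317.9, Receiver 1 59.3, Receiver 2 230.3 → max 317.9 km
Location 3: residuals Receiver 0 0.0, Receiver 1 0.0, Receiver 2 0.0 → max 0.0 km
Only Location 3 has all residuals ≈ 0.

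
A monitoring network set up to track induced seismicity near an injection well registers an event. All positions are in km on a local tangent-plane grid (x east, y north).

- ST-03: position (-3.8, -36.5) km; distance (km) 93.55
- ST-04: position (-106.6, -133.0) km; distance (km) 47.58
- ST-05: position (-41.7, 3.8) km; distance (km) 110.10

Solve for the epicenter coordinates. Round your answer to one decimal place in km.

(-70.0, -102.6)

Circle about each station: (x + 3.8)² + (y + 36.5)² = 93.55²; (x + 106.6)² + (y + 133.0)² = 47.58²; (x + 41.7)² + (y − 3.8)² = 110.10².
Subtracting pairs of circle equations eliminates x²+y² and gives linear equations (the radical axes):
-205.6 x − 193.0 y = 34193.62
-75.8 x + 80.6 y = -2963.77
Solving the 2×2 system: x ≈ -70.0, y ≈ -102.6 km.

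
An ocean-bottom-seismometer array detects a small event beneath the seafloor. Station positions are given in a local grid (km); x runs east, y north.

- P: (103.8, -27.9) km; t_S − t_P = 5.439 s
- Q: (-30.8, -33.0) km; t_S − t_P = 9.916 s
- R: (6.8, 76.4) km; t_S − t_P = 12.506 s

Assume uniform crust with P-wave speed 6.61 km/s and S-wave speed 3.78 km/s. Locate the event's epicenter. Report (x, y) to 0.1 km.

Distance from S−P lag: d = Δt · v_P v_S / (v_P − v_S) = Δt · (6.61·3.78)/(6.61−3.78) ≈ 8.8289·Δt.
So d_P = 48.02, d_Q = 87.55, d_R = 110.41 km.
Circle about each station: (x − 103.8)² + (y + 27.9)² = 48.02²; (x + 30.8)² + (y + 33.0)² = 87.55²; (x − 6.8)² + (y − 76.4)² = 110.41².
Subtracting the P equation from the Q and R equations removes the quadratic terms:
-269.2 x − 10.2 y = -14874.29
-194.0 x + 208.6 y = -15554.10
Solving the 2×2 system: x ≈ 56.1, y ≈ -22.4 km.

x ≈ 56.1 km, y ≈ -22.4 km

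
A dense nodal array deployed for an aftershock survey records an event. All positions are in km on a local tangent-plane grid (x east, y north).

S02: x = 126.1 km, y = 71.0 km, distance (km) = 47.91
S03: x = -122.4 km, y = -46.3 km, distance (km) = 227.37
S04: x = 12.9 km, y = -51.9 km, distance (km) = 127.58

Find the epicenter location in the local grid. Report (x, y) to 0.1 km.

Circle about each station: (x − 126.1)² + (y − 71.0)² = 47.91²; (x + 122.4)² + (y + 46.3)² = 227.37²; (x − 12.9)² + (y + 51.9)² = 127.58².
Subtracting pairs of circle equations eliminates x²+y² and gives linear equations (the radical axes):
-497.0 x − 234.6 y = -53218.51
-226.4 x − 245.8 y = -32063.48
Solving the 2×2 system: x ≈ 80.5, y ≈ 56.3 km.

(80.5, 56.3)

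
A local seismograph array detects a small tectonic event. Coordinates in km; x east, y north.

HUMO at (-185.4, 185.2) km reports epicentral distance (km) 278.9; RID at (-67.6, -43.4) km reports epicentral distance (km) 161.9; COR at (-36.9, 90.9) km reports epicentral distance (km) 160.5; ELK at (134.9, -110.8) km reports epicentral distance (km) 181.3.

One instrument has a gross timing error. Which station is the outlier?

COR

Solve using three stations at a time. Using HUMO, RID, ELK (subtract circle equations pairwise → linear system) gives (x, y) ≈ (61.1, 54.8).
Distances from that point to each station vs reported:
  HUMO: calculated 278.9 vs reported 278.9 → residual 0.0 km
  RID: calculated 161.9 vs reported 161.9 → residual 0.0 km
  COR: calculated 104.4 vs reported 160.5 → residual 56.1 km
  ELK: calculated 181.3 vs reported 181.3 → residual 0.0 km
HUMO, RID, ELK are mutually consistent (residuals ≈ 0); COR is off by 56.1 km.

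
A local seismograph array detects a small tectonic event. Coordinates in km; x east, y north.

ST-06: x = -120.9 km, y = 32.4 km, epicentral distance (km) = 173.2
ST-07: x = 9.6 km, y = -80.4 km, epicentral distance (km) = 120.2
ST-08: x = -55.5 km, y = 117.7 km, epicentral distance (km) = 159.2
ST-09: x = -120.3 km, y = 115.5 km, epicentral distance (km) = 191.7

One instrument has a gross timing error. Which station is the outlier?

ST-08

Solve using three stations at a time. Using ST-06, ST-07, ST-09 (subtract circle equations pairwise → linear system) gives (x, y) ≈ (52.4, 32.1).
Distances from that point to each station vs reported:
  ST-06: calculated 173.3 vs reported 173.2 → residual 0.1 km
  ST-07: calculated 120.4 vs reported 120.2 → residual 0.2 km
  ST-08: calculated 137.7 vs reported 159.2 → residual 21.5 km
  ST-09: calculated 191.8 vs reported 191.7 → residual 0.1 km
ST-06, ST-07, ST-09 are mutually consistent (residuals ≈ 0); ST-08 is off by 21.5 km.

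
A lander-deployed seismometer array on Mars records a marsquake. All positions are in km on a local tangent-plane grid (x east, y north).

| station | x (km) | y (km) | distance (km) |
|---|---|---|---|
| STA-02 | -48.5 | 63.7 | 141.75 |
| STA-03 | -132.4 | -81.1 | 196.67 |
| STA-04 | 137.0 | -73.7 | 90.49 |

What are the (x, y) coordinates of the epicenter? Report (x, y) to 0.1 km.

Circle about each station: (x + 48.5)² + (y − 63.7)² = 141.75²; (x + 132.4)² + (y + 81.1)² = 196.67²; (x − 137.0)² + (y + 73.7)² = 90.49².
Subtracting the STA-02 equation from the STA-03 and STA-04 equations removes the quadratic terms:
-167.8 x − 289.6 y = -889.00
371.0 x − 274.8 y = 29695.37
Solving the 2×2 system: x ≈ 57.6, y ≈ -30.3 km.

x ≈ 57.6 km, y ≈ -30.3 km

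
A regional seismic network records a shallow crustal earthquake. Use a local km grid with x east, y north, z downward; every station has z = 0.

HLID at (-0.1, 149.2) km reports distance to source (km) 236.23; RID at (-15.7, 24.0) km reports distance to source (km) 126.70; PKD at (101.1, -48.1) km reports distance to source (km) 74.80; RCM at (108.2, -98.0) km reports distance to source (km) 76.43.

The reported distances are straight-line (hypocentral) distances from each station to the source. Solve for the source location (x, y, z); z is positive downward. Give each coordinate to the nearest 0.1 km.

Each station gives a sphere (x−x_i)² + (y−y_i)² + z² = d_i² (stations at z=0).
Subtracting the HLID sphere from RID and PKD: z² cancels, leaving linear equations in x and y:
-31.2 x − 250.4 y = 18313.56
202.4 x − 394.6 y = 40483.74
Solving: x ≈ 46.205, y ≈ -78.894 km (keep extra digits for the depth step; rounded: 46.2, -78.9).
Then from the HLID sphere: z² = 236.23² − (x + 0.1)² − (y − 149.2)² with x = 46.205, y = -78.894, so z ≈ 40.418 ≈ 40.4 km.
Check against RCM (with the unrounded solution): distance 76.43 ≈ 76.43 km. ✓

(46.2, -78.9, 40.4)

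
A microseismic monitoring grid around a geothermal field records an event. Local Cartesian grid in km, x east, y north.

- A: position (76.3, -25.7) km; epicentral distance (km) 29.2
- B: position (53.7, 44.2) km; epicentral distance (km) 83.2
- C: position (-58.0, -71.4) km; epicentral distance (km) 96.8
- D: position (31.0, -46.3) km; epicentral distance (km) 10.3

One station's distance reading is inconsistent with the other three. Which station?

A

Solve using three stations at a time. Using B, C, D (subtract circle equations pairwise → linear system) gives (x, y) ≈ (32.1, -36.1).
Distances from that point to each station vs reported:
  A: calculated 45.4 vs reported 29.2 → residual 16.2 km
  B: calculated 83.2 vs reported 83.2 → residual 0.0 km
  C: calculated 96.8 vs reported 96.8 → residual 0.0 km
  D: calculated 10.2 vs reported 10.3 → residual 0.1 km
B, C, D are mutually consistent (residuals ≈ 0); A is off by 16.2 km.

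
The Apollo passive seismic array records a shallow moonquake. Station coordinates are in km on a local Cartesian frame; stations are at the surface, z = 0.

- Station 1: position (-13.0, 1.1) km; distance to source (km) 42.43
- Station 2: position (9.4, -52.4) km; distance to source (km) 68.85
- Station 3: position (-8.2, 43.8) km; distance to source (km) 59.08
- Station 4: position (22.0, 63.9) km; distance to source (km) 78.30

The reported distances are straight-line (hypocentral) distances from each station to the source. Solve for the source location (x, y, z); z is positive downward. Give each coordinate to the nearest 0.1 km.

x ≈ -2.1 km, y ≈ 1.7 km, depth ≈ 41.0 km

Each station gives a sphere (x−x_i)² + (y−y_i)² + z² = d_i² (stations at z=0).
Subtracting the Station 1 sphere from Station 2 and Station 3: z² cancels, leaving linear equations in x and y:
44.8 x − 107.0 y = -276.11
9.6 x + 85.4 y = 125.33
Solving: x ≈ -2.095, y ≈ 1.703 km (keep extra digits for the depth step; rounded: -2.1, 1.7).
Then from the Station 1 sphere: z² = 42.43² − (x + 13.0)² − (y − 1.1)² with x = -2.095, y = 1.703, so z ≈ 41.000 ≈ 41.0 km.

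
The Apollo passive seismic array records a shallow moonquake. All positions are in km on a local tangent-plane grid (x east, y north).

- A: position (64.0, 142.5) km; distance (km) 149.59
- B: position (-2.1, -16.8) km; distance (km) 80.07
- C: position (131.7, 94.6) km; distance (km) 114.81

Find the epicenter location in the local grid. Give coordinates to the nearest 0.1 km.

(77.3, -6.5)

Circle about each station: (x − 64.0)² + (y − 142.5)² = 149.59²; (x + 2.1)² + (y + 16.8)² = 80.07²; (x − 131.7)² + (y − 94.6)² = 114.81².
Subtracting pairs of circle equations eliminates x²+y² and gives linear equations (the radical axes):
-132.2 x − 318.6 y = -8149.64
135.4 x − 95.8 y = 11087.63
Solving the 2×2 system: x ≈ 77.3, y ≈ -6.5 km.
Check against A (with the unrounded x, y): √((x − 64.0)²+(y − 142.5)²) = 149.58 ≈ 149.59 km. ✓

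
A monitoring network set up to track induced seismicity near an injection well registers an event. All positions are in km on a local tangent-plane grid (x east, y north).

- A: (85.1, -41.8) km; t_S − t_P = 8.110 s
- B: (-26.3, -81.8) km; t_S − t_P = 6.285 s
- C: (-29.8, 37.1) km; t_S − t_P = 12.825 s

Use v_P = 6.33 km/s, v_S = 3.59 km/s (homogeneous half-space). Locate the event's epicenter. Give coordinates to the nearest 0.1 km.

x ≈ 19.6 km, y ≈ -57.1 km

Distance from S−P lag: d = Δt · v_P v_S / (v_P − v_S) = Δt · (6.33·3.59)/(6.33−3.59) ≈ 8.2937·Δt.
So d_A = 67.26, d_B = 52.13, d_C = 106.37 km.
Circle about each station: (x − 85.1)² + (y + 41.8)² = 67.26²; (x + 26.3)² + (y + 81.8)² = 52.13²; (x + 29.8)² + (y − 37.1)² = 106.37².
Subtracting the A equation from the B and C equations removes the quadratic terms:
-222.8 x − 80.0 y = 200.05
-229.8 x + 157.8 y = -13515.47
Solving the 2×2 system: x ≈ 19.6, y ≈ -57.1 km.
Check against A (with the unrounded x, y): √((x − 85.1)²+(y + 41.8)²) = 67.26 ≈ 67.26 km. ✓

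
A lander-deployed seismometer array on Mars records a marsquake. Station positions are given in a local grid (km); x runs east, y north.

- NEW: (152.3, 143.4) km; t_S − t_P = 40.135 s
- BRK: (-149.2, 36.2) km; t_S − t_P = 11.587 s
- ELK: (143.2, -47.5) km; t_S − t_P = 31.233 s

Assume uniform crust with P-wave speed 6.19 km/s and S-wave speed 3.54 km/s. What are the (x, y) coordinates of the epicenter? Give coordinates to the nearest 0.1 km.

(-115.0, -53.3)

Distance from S−P lag: d = Δt · v_P v_S / (v_P − v_S) = Δt · (6.19·3.54)/(6.19−3.54) ≈ 8.2689·Δt.
So d_NEW = 331.87, d_BRK = 95.81, d_ELK = 258.26 km.
Circle about each station: (x − 152.3)² + (y − 143.4)² = 331.87²; (x + 149.2)² + (y − 36.2)² = 95.81²; (x − 143.2)² + (y + 47.5)² = 258.26².
Subtracting the NEW equation from the BRK and ELK equations removes the quadratic terms:
-603.0 x − 214.4 y = 80770.37
-18.2 x − 381.8 y = 22443.11
Solving the 2×2 system: x ≈ -115.0, y ≈ -53.3 km.
Check against NEW (with the unrounded x, y): √((x − 152.3)²+(y − 143.4)²) = 331.87 ≈ 331.87 km. ✓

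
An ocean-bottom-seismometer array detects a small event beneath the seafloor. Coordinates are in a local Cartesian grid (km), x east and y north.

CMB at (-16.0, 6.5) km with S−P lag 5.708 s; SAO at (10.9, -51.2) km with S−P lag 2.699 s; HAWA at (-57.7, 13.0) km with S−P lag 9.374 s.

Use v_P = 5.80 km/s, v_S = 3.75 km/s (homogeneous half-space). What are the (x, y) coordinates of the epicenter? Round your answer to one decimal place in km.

x ≈ 31.4 km, y ≈ -31.2 km

Distance from S−P lag: d = Δt · v_P v_S / (v_P − v_S) = Δt · (5.80·3.75)/(5.80−3.75) ≈ 10.6098·Δt.
So d_CMB = 60.56, d_SAO = 28.64, d_HAWA = 99.46 km.
Circle about each station: (x + 16.0)² + (y − 6.5)² = 60.56²; (x − 10.9)² + (y + 51.2)² = 28.64²; (x + 57.7)² + (y − 13.0)² = 99.46².
Subtracting the CMB equation from the SAO and HAWA equations removes the quadratic terms:
53.8 x − 115.4 y = 5289.26
-83.4 x + 13.0 y = -3024.74
Solving the 2×2 system: x ≈ 31.4, y ≈ -31.2 km.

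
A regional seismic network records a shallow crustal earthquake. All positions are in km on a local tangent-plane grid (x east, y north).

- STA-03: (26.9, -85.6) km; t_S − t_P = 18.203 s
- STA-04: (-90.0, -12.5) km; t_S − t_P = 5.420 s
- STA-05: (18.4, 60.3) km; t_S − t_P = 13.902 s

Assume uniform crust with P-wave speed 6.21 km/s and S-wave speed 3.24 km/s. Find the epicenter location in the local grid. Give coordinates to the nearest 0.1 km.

-57.4 km east, 4.4 km north

Distance from S−P lag: d = Δt · v_P v_S / (v_P − v_S) = Δt · (6.21·3.24)/(6.21−3.24) ≈ 6.7745·Δt.
So d_STA-03 = 123.32, d_STA-04 = 36.72, d_STA-05 = 94.18 km.
Circle about each station: (x − 26.9)² + (y + 85.6)² = 123.32²; (x + 90.0)² + (y + 12.5)² = 36.72²; (x − 18.4)² + (y − 60.3)² = 94.18².
Subtracting the STA-03 equation from the STA-04 and STA-05 equations removes the quadratic terms:
-233.8 x + 146.2 y = 14064.74
-17.0 x + 291.8 y = 2261.63
Solving the 2×2 system: x ≈ -57.4, y ≈ 4.4 km.
Check against STA-03 (with the unrounded x, y): √((x − 26.9)²+(y + 85.6)²) = 123.32 ≈ 123.32 km. ✓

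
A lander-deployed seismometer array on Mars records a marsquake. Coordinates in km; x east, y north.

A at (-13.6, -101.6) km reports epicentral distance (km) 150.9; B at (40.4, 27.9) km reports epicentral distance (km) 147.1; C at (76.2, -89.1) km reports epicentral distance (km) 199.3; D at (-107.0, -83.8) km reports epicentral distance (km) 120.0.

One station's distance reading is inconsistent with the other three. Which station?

Solve using three stations at a time. Using A, C, D (subtract circle equations pairwise → linear system) gives (x, y) ≈ (-81.0, 33.7).
Distances from that point to each station vs reported:
  A: calculated 151.1 vs reported 150.9 → residual 0.2 km
  B: calculated 121.6 vs reported 147.1 → residual 25.5 km
  C: calculated 199.5 vs reported 199.3 → residual 0.2 km
  D: calculated 120.3 vs reported 120.0 → residual 0.3 km
A, C, D are mutually consistent (residuals ≈ 0); B is off by 25.5 km.

B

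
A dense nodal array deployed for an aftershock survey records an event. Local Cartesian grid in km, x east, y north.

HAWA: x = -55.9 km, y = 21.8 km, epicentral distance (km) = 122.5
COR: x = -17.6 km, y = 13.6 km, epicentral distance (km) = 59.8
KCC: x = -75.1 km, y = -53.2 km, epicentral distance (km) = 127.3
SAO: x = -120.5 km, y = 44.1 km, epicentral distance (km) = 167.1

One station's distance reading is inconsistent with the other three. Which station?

HAWA

Solve using three stations at a time. Using COR, KCC, SAO (subtract circle equations pairwise → linear system) gives (x, y) ≈ (40.7, -0.2).
Distances from that point to each station vs reported:
  HAWA: calculated 99.0 vs reported 122.5 → residual 23.5 km
  COR: calculated 59.9 vs reported 59.8 → residual 0.1 km
  KCC: calculated 127.3 vs reported 127.3 → residual 0.0 km
  SAO: calculated 167.1 vs reported 167.1 → residual 0.0 km
COR, KCC, SAO are mutually consistent (residuals ≈ 0); HAWA is off by 23.5 km.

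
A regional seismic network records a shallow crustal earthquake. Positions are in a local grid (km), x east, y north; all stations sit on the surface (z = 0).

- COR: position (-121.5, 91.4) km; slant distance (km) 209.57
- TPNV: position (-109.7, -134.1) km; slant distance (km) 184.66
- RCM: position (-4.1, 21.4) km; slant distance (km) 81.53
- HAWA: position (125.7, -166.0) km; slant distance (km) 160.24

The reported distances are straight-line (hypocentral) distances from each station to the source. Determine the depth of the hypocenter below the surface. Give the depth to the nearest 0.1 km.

Each station gives a sphere (x−x_i)² + (y−y_i)² + z² = d_i² (stations at z=0).
Subtracting the COR sphere from TPNV and RCM: z² cancels, leaving linear equations in x and y:
23.6 x − 451.0 y = 16720.96
234.8 x − 140.0 y = 14631.00
Solving: x ≈ 41.501, y ≈ -34.904 km (keep extra digits for the depth step; rounded: 41.5, -34.9).
Then from the COR sphere: z² = 209.57² − (x + 121.5)² − (y − 91.4)² with x = 41.501, y = -34.904, so z ≈ 37.384 ≈ 37.4 km.
Check against HAWA (with the unrounded solution): distance 160.23 ≈ 160.24 km. ✓

37.4 km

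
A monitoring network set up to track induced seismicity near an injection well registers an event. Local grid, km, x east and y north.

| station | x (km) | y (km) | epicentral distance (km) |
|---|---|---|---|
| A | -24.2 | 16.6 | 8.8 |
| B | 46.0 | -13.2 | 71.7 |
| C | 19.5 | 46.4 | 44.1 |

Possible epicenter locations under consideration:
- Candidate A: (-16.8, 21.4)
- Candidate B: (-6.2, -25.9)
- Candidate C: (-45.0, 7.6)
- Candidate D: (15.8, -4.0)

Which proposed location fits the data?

Candidate A

For each candidate, compare |candidate − station| to the reported distance:
Candidate A: residuals A 0.0, B 0.0, C 0.0 → max 0.0 km
Candidate B: residuals A 37.4, B 18.0, C 32.6 → max 37.4 km
Candidate C: residuals A 13.9, B 21.6, C 31.2 → max 31.2 km
Candidate D: residuals A 36.2, B 40.1, C 6.4 → max 40.1 km
Only Candidate A has all residuals ≈ 0.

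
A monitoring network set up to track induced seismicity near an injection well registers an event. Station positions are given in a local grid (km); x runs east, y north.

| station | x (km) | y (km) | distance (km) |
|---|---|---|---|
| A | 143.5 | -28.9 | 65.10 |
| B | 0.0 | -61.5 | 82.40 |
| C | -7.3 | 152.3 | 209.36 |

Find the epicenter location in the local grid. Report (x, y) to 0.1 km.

79.1 km east, -38.4 km north

Circle about each station: (x − 143.5)² + (y + 28.9)² = 65.10²; x² + (y + 61.5)² = 82.40²; (x + 7.3)² + (y − 152.3)² = 209.36².
Subtracting the A equation from the B and C equations removes the quadratic terms:
-287.0 x − 65.2 y = -20196.96
-301.6 x + 362.4 y = -37772.48
Solving the 2×2 system: x ≈ 79.1, y ≈ -38.4 km.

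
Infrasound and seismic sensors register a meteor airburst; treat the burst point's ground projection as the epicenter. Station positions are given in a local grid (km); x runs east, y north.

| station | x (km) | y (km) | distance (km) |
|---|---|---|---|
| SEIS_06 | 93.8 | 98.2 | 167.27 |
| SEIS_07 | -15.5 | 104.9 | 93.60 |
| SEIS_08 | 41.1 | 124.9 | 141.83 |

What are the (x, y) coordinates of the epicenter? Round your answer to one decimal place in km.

-53.8 km east, 19.5 km north

Circle about each station: (x − 93.8)² + (y − 98.2)² = 167.27²; (x + 15.5)² + (y − 104.9)² = 93.60²; (x − 41.1)² + (y − 124.9)² = 141.83².
Subtracting the SEIS_06 equation from the SEIS_07 and SEIS_08 equations removes the quadratic terms:
-218.6 x + 13.4 y = 12020.87
-105.4 x + 53.4 y = 6711.04
Solving the 2×2 system: x ≈ -53.8, y ≈ 19.5 km.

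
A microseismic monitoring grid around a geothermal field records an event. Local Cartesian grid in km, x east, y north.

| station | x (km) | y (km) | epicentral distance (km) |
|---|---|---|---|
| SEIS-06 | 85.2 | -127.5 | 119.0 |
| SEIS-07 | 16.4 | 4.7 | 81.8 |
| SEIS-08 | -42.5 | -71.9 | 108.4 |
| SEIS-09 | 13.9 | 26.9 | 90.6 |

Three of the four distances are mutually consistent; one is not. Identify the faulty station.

Solve using three stations at a time. Using SEIS-06, SEIS-07, SEIS-09 (subtract circle equations pairwise → linear system) gives (x, y) ≈ (96.9, -9.2).
Distances from that point to each station vs reported:
  SEIS-06: calculated 118.9 vs reported 119.0 → residual 0.1 km
  SEIS-07: calculated 81.7 vs reported 81.8 → residual 0.1 km
  SEIS-08: calculated 152.9 vs reported 108.4 → residual 44.5 km
  SEIS-09: calculated 90.5 vs reported 90.6 → residual 0.1 km
SEIS-06, SEIS-07, SEIS-09 are mutually consistent (residuals ≈ 0); SEIS-08 is off by 44.5 km.

SEIS-08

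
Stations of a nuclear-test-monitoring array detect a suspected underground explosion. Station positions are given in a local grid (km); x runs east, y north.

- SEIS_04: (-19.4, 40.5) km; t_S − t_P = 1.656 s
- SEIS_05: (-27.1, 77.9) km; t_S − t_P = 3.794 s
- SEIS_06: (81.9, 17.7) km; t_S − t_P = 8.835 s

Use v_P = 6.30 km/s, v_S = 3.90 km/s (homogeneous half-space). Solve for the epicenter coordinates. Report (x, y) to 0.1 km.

Distance from S−P lag: d = Δt · v_P v_S / (v_P − v_S) = Δt · (6.30·3.90)/(6.30−3.90) ≈ 10.2375·Δt.
So d_SEIS_04 = 16.95, d_SEIS_05 = 38.84, d_SEIS_06 = 90.45 km.
Circle about each station: (x + 19.4)² + (y − 40.5)² = 16.95²; (x + 27.1)² + (y − 77.9)² = 38.84²; (x − 81.9)² + (y − 17.7)² = 90.45².
Subtracting the SEIS_04 equation from the SEIS_05 and SEIS_06 equations removes the quadratic terms:
-15.4 x + 74.8 y = 3564.97
202.6 x − 45.6 y = -2889.61
Solving the 2×2 system: x ≈ -3.7, y ≈ 46.9 km.

(-3.7, 46.9)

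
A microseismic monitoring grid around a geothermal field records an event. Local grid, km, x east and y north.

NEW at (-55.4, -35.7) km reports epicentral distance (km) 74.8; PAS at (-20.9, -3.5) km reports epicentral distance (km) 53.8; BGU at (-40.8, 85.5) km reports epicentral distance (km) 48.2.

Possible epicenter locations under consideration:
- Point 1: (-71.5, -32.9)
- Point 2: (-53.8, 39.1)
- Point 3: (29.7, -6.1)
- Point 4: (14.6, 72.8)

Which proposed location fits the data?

Point 2

For each candidate, compare |candidate − station| to the reported distance:
Point 1: residuals NEW 58.5, PAS 4.7, BGU 74.1 → max 74.1 km
Point 2: residuals NEW 0.0, PAS 0.0, BGU 0.0 → max 0.0 km
Point 3: residuals NEW 15.3, PAS 3.1, BGU 67.4 → max 67.4 km
Point 4: residuals NEW 54.3, PAS 30.4, BGU 8.6 → max 54.3 km
Only Point 2 has all residuals ≈ 0.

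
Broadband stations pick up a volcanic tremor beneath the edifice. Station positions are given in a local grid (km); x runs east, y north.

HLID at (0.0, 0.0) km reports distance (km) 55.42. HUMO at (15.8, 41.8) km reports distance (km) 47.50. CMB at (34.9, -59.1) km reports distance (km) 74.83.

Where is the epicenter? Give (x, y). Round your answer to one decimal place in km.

x ≈ 53.8 km, y ≈ 13.3 km

Circle about each station: x² + y² = 55.42²; (x − 15.8)² + (y − 41.8)² = 47.50²; (x − 34.9)² + (y + 59.1)² = 74.83².
Subtracting pairs of circle equations eliminates x²+y² and gives linear equations (the radical axes):
31.6 x + 83.6 y = 2812.01
69.8 x − 118.2 y = 2182.67
Solving the 2×2 system: x ≈ 53.8, y ≈ 13.3 km.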